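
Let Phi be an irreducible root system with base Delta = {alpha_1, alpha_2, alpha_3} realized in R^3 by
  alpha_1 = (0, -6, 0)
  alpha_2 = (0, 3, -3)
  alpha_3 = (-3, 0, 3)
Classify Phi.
C_3 (sp(6))

Compute the Cartan integers a_ij = 2(alpha_i, alpha_j)/(alpha_j, alpha_j); the resulting 3x3 Cartan matrix is
[[2, -2, 0], [-1, 2, -1], [0, -1, 2]].
The roots have two lengths (squared-length ratio 2:1); the short ones are alpha_{2,3}. The associated Dynkin diagram is a chain of 3 nodes with a double edge at one end; the terminal node there is the unique long simple root (C_3), so the type is C_3 (the algebra sp(6)).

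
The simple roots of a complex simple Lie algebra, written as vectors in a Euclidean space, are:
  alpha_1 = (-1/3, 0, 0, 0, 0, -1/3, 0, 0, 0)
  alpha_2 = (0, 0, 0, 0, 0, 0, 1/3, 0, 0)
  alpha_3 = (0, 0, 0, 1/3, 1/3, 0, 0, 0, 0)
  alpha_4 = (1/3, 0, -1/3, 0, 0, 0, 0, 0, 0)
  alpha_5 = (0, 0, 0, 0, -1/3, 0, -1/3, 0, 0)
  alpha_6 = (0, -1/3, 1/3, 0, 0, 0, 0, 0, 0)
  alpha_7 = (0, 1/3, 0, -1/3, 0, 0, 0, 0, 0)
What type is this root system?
B7

Compute the Cartan integers a_ij = 2(alpha_i, alpha_j)/(alpha_j, alpha_j); the resulting 7x7 Cartan matrix is
[[2, 0, 0, -1, 0, 0, 0], [0, 2, 0, 0, -1, 0, 0], [0, 0, 2, 0, -1, 0, -1], [-1, 0, 0, 2, 0, -1, 0], [0, -2, -1, 0, 2, 0, 0], [0, 0, 0, -1, 0, 2, -1], [0, 0, -1, 0, 0, -1, 2]].
The roots have two lengths (squared-length ratio 2:1); the short ones are alpha_{2}. The associated Dynkin diagram is a chain of 7 nodes with a double edge at one end; the terminal node there is the unique short simple root (B_7), so the type is B_7 (the algebra so(15)).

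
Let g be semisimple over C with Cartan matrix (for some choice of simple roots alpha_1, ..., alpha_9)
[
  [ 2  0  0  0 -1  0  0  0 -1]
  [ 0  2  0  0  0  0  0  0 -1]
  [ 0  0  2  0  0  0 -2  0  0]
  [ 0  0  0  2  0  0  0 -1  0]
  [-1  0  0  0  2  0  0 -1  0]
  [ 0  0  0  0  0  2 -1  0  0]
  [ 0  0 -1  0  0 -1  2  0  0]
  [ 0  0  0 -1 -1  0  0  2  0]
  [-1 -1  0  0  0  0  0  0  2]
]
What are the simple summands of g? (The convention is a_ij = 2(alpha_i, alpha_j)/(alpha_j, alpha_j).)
The diagram associated to this matrix has two connected components: the simple roots {alpha_1, alpha_2, alpha_4, alpha_5, alpha_8, alpha_9} form a chain of 6 nodes with single edges (A_6), and {alpha_3, alpha_6, alpha_7} form a chain of 3 nodes with a double edge at one end; the terminal node there is the unique long simple root (C_3). A semisimple Lie algebra decomposes uniquely as the direct sum of simple ideals, one per connected component of its Dynkin diagram, so g ≅ A_6 ⊕ C_3 (dimension 48 + 21 = 69).

A6 + C3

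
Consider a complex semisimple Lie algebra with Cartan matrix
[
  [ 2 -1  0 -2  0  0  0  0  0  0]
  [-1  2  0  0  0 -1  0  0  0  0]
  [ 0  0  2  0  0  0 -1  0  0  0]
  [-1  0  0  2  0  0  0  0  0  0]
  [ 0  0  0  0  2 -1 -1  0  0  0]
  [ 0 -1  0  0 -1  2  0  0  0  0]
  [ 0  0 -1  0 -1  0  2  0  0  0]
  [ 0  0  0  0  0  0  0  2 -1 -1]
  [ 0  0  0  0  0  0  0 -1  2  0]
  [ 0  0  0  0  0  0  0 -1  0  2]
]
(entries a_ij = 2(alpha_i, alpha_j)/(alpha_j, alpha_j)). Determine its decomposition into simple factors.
A_3 + B_7

The diagram associated to this matrix has two connected components: the simple roots {alpha_8, alpha_9, alpha_10} form a chain of 3 nodes with single edges (A_3), and {alpha_1, alpha_2, alpha_3, alpha_4, alpha_5, alpha_6, alpha_7} form a chain of 7 nodes with a double edge at one end; the terminal node there is the unique short simple root (B_7). A semisimple Lie algebra decomposes uniquely as the direct sum of simple ideals, one per connected component of its Dynkin diagram, so g ≅ A_3 ⊕ B_7 (dimension 15 + 105 = 120).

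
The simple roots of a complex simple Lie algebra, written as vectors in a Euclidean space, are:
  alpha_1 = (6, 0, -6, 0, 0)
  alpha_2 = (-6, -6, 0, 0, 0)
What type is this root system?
A_2

Compute the Cartan integers a_ij = 2(alpha_i, alpha_j)/(alpha_j, alpha_j); the resulting 2x2 Cartan matrix is
[[2, -1], [-1, 2]].
All simple roots have the same length, so the diagram is simply laced. The associated Dynkin diagram is a chain of 2 nodes with single edges (A_2), so the type is A_2 (the algebra sl(3)).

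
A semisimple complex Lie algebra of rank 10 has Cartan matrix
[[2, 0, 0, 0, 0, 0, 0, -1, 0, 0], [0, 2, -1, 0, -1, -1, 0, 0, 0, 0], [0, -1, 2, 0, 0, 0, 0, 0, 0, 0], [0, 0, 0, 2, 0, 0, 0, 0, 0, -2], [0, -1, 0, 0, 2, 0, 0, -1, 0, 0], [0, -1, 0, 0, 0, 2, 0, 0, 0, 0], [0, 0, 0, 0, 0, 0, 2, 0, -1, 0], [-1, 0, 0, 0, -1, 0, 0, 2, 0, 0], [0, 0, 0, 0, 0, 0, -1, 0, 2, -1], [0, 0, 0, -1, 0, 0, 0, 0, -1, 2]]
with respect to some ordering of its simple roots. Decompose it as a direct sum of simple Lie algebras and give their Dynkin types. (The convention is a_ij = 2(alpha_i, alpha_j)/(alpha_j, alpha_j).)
C4 ⊕ D6

The diagram associated to this matrix has two connected components: the simple roots {alpha_4, alpha_7, alpha_9, alpha_10} form a chain of 4 nodes with a double edge at one end; the terminal node there is the unique long simple root (C_4), and {alpha_1, alpha_2, alpha_3, alpha_5, alpha_6, alpha_8} form a chain of 4 nodes with a fork of two nodes at one end (D_6). A semisimple Lie algebra decomposes uniquely as the direct sum of simple ideals, one per connected component of its Dynkin diagram, so g ≅ C_4 ⊕ D_6 (dimension 36 + 66 = 102).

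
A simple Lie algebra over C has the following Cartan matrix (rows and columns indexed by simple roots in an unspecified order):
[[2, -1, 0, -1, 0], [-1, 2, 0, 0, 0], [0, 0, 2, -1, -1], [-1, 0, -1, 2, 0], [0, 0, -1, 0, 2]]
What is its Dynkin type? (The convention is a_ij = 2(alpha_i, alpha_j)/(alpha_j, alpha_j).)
A_5 (sl(6))

The matrix has rank 5 with 2's on the diagonal. Reading the off-diagonal entries as Dynkin edges (a single edge where a_ij = a_ji = -1; a double or triple edge where a_ij * a_ji = 2 or 3), the diagram is a chain of 5 nodes with single edges (A_5). One simple-root ordering that puts it in standard form is (alpha_2, alpha_1, alpha_4, alpha_3, alpha_5). So the algebra is type A_5, i.e. sl(6).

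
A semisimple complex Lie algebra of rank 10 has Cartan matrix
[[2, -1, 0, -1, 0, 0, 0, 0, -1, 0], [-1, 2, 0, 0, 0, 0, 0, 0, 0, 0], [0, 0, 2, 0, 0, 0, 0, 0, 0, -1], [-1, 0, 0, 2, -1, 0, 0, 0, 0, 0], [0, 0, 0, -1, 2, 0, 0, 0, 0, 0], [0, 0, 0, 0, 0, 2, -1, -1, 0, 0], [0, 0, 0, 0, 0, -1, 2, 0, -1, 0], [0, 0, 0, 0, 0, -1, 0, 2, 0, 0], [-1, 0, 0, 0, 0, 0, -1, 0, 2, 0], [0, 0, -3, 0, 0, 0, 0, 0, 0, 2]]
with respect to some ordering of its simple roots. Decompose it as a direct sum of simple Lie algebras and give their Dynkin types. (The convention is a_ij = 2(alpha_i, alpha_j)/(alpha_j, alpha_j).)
E8 + G2

The diagram associated to this matrix has two connected components: the simple roots {alpha_1, alpha_2, alpha_4, alpha_5, alpha_6, alpha_7, alpha_8, alpha_9} form a chain of 7 nodes with one extra node attached to the third node from one end (E_8), and {alpha_3, alpha_10} form two nodes joined by a triple edge (G_2). A semisimple Lie algebra decomposes uniquely as the direct sum of simple ideals, one per connected component of its Dynkin diagram, so g ≅ E_8 ⊕ G_2 (dimension 248 + 14 = 262).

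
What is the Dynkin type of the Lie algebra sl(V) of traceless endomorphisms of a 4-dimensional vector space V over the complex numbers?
A_3 (sl(4))

This is sl(4), which has dimension 4^2 - 1 = 15 and rank 4 - 1 = 3 (a Cartan subalgebra is the diagonal traceless matrices). In the classification of classical Lie algebras, the special linear algebra sl(n+1) has type A_n; here n = 3, so the Dynkin diagram is a chain of 3 nodes with single edges (A_3). Hence the type is A_3.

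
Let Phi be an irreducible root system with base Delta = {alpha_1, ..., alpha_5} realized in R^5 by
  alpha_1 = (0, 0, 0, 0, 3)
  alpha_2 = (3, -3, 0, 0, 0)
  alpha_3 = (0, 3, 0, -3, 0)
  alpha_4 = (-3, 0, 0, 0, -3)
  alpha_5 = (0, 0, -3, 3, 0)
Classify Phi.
B_5 (so(11))

Compute the Cartan integers a_ij = 2(alpha_i, alpha_j)/(alpha_j, alpha_j); the resulting 5x5 Cartan matrix is
[[2, 0, 0, -1, 0], [0, 2, -1, -1, 0], [0, -1, 2, 0, -1], [-2, -1, 0, 2, 0], [0, 0, -1, 0, 2]].
The roots have two lengths (squared-length ratio 2:1); the short ones are alpha_{1}. The associated Dynkin diagram is a chain of 5 nodes with a double edge at one end; the terminal node there is the unique short simple root (B_5), so the type is B_5 (the algebra so(11)).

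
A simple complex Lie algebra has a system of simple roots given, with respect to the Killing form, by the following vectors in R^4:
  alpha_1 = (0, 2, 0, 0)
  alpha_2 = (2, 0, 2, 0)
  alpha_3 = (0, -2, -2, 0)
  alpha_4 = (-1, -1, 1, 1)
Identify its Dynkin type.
F4

Compute the Cartan integers a_ij = 2(alpha_i, alpha_j)/(alpha_j, alpha_j); the resulting 4x4 Cartan matrix is
[[2, 0, -1, -1], [0, 2, -1, 0], [-2, -1, 2, 0], [-1, 0, 0, 2]].
The roots have two lengths (squared-length ratio 2:1); the short ones are alpha_{1,4}. The associated Dynkin diagram is a chain of 4 nodes with a double edge between the middle two (F_4), so the type is F_4.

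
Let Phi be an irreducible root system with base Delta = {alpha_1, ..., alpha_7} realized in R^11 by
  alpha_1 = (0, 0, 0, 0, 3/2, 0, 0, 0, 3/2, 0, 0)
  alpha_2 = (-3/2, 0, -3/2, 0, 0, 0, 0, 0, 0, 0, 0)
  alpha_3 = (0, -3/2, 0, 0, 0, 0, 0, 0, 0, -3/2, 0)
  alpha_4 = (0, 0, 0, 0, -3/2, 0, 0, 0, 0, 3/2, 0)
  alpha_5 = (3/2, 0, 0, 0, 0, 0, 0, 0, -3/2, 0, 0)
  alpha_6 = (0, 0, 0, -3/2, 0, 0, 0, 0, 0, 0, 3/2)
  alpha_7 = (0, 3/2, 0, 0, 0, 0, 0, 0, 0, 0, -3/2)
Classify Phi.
Compute the Cartan integers a_ij = 2(alpha_i, alpha_j)/(alpha_j, alpha_j); the resulting 7x7 Cartan matrix is
[[2, 0, 0, -1, -1, 0, 0], [0, 2, 0, 0, -1, 0, 0], [0, 0, 2, -1, 0, 0, -1], [-1, 0, -1, 2, 0, 0, 0], [-1, -1, 0, 0, 2, 0, 0], [0, 0, 0, 0, 0, 2, -1], [0, 0, -1, 0, 0, -1, 2]].
All simple roots have the same length, so the diagram is simply laced. The associated Dynkin diagram is a chain of 7 nodes with single edges (A_7), so the type is A_7 (the algebra sl(8)).

A_7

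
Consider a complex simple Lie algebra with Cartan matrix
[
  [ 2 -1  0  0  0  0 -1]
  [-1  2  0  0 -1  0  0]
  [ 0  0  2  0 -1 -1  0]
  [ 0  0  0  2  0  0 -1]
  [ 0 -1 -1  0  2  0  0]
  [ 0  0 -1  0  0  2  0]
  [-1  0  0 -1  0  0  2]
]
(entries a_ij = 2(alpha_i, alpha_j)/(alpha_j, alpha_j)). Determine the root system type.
The matrix has rank 7 with 2's on the diagonal. Reading the off-diagonal entries as Dynkin edges (a single edge where a_ij = a_ji = -1; a double or triple edge where a_ij * a_ji = 2 or 3), the diagram is a chain of 7 nodes with single edges (A_7). One simple-root ordering that puts it in standard form is (alpha_4, alpha_7, alpha_1, alpha_2, alpha_5, alpha_3, alpha_6). So the algebra is type A_7, i.e. sl(8).

A_7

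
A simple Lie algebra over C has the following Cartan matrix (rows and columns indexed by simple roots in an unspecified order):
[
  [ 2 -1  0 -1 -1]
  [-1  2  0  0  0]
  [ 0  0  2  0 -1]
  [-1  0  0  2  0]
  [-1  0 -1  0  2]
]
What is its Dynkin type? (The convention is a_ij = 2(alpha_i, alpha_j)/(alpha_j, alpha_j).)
D_5

The matrix has rank 5 with 2's on the diagonal. Reading the off-diagonal entries as Dynkin edges (a single edge where a_ij = a_ji = -1; a double or triple edge where a_ij * a_ji = 2 or 3), the diagram is a chain of 3 nodes with a fork of two nodes at one end (D_5). One simple-root ordering that puts it in standard form is (alpha_3, alpha_5, alpha_1, alpha_4, alpha_2). So the algebra is type D_5, i.e. so(10).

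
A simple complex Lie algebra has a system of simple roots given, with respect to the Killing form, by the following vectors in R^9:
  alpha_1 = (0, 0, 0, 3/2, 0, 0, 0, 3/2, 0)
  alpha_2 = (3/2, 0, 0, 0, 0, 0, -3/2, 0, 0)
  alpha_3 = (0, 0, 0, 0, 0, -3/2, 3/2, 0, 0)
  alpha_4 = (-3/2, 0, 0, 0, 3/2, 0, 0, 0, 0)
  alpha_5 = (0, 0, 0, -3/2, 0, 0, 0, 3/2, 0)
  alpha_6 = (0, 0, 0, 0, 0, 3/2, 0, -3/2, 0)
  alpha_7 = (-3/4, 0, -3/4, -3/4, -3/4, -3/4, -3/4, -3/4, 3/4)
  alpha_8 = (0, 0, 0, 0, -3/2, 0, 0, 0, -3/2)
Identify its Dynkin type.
type E_8

Compute the Cartan integers a_ij = 2(alpha_i, alpha_j)/(alpha_j, alpha_j); the resulting 8x8 Cartan matrix is
[[2, 0, 0, 0, 0, -1, -1, 0], [0, 2, -1, -1, 0, 0, 0, 0], [0, -1, 2, 0, 0, -1, 0, 0], [0, -1, 0, 2, 0, 0, 0, -1], [0, 0, 0, 0, 2, -1, 0, 0], [-1, 0, -1, 0, -1, 2, 0, 0], [-1, 0, 0, 0, 0, 0, 2, 0], [0, 0, 0, -1, 0, 0, 0, 2]].
All simple roots have the same length, so the diagram is simply laced. The associated Dynkin diagram is a chain of 7 nodes with one extra node attached to the third node from one end (E_8), so the type is E_8.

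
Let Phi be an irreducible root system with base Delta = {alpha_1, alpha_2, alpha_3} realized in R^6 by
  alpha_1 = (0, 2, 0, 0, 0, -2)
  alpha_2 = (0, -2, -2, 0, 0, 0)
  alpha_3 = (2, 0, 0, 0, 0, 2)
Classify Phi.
A_3

Compute the Cartan integers a_ij = 2(alpha_i, alpha_j)/(alpha_j, alpha_j); the resulting 3x3 Cartan matrix is
[[2, -1, -1], [-1, 2, 0], [-1, 0, 2]].
All simple roots have the same length, so the diagram is simply laced. The associated Dynkin diagram is a chain of 3 nodes with single edges (A_3), so the type is A_3 (the algebra sl(4)).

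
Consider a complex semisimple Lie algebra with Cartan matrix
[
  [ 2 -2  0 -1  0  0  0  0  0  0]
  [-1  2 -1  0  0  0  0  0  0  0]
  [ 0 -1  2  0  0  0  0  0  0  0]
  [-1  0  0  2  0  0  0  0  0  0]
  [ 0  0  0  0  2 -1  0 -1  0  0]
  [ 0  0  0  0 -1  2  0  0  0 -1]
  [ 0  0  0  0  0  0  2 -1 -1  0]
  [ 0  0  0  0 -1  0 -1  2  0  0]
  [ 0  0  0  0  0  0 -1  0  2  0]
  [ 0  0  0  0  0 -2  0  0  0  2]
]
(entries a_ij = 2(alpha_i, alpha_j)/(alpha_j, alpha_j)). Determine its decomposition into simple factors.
C_6 + F_4

The diagram associated to this matrix has two connected components: the simple roots {alpha_5, alpha_6, alpha_7, alpha_8, alpha_9, alpha_10} form a chain of 6 nodes with a double edge at one end; the terminal node there is the unique long simple root (C_6), and {alpha_1, alpha_2, alpha_3, alpha_4} form a chain of 4 nodes with a double edge between the middle two (F_4). A semisimple Lie algebra decomposes uniquely as the direct sum of simple ideals, one per connected component of its Dynkin diagram, so g ≅ C_6 ⊕ F_4 (dimension 78 + 52 = 130).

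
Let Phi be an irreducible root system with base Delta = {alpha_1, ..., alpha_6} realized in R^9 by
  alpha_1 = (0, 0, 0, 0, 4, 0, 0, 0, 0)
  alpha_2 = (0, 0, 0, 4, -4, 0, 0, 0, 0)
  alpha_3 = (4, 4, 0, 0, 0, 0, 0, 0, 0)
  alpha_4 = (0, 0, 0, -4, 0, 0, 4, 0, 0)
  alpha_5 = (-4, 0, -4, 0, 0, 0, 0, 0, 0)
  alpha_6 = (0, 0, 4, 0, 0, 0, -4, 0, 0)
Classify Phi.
type B_6

Compute the Cartan integers a_ij = 2(alpha_i, alpha_j)/(alpha_j, alpha_j); the resulting 6x6 Cartan matrix is
[[2, -1, 0, 0, 0, 0], [-2, 2, 0, -1, 0, 0], [0, 0, 2, 0, -1, 0], [0, -1, 0, 2, 0, -1], [0, 0, -1, 0, 2, -1], [0, 0, 0, -1, -1, 2]].
The roots have two lengths (squared-length ratio 2:1); the short ones are alpha_{1}. The associated Dynkin diagram is a chain of 6 nodes with a double edge at one end; the terminal node there is the unique short simple root (B_6), so the type is B_6 (the algebra so(13)).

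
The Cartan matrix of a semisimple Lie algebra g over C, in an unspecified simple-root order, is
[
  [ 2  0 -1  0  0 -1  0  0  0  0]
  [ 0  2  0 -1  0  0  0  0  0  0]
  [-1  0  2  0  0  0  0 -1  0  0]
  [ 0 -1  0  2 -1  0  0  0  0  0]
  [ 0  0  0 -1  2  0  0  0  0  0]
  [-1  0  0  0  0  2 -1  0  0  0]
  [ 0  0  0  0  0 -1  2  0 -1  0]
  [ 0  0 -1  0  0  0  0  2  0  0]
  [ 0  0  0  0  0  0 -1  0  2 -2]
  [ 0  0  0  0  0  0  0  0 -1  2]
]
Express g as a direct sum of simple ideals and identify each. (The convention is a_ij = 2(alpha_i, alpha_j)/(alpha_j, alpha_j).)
The diagram associated to this matrix has two connected components: the simple roots {alpha_2, alpha_4, alpha_5} form a chain of 3 nodes with single edges (A_3), and {alpha_1, alpha_3, alpha_6, alpha_7, alpha_8, alpha_9, alpha_10} form a chain of 7 nodes with a double edge at one end; the terminal node there is the unique short simple root (B_7). A semisimple Lie algebra decomposes uniquely as the direct sum of simple ideals, one per connected component of its Dynkin diagram, so g ≅ A_3 ⊕ B_7 (dimension 15 + 105 = 120).

A3 ⊕ B7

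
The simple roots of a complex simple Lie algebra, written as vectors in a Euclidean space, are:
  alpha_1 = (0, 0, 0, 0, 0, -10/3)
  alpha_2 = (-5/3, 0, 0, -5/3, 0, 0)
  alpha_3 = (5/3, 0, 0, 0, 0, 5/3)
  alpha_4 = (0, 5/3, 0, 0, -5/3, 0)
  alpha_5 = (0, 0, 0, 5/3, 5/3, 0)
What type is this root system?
Compute the Cartan integers a_ij = 2(alpha_i, alpha_j)/(alpha_j, alpha_j); the resulting 5x5 Cartan matrix is
[[2, 0, -2, 0, 0], [0, 2, -1, 0, -1], [-1, -1, 2, 0, 0], [0, 0, 0, 2, -1], [0, -1, 0, -1, 2]].
The roots have two lengths (squared-length ratio 2:1); the short ones are alpha_{2,3,4,5}. The associated Dynkin diagram is a chain of 5 nodes with a double edge at one end; the terminal node there is the unique long simple root (C_5), so the type is C_5 (the algebra sp(10)).

C_5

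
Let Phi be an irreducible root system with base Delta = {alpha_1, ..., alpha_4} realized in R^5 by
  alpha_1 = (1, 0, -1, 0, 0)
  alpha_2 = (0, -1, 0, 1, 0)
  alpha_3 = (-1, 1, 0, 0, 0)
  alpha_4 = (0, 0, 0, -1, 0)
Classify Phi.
B_4 (so(9))

Compute the Cartan integers a_ij = 2(alpha_i, alpha_j)/(alpha_j, alpha_j); the resulting 4x4 Cartan matrix is
[[2, 0, -1, 0], [0, 2, -1, -2], [-1, -1, 2, 0], [0, -1, 0, 2]].
The roots have two lengths (squared-length ratio 2:1); the short ones are alpha_{4}. The associated Dynkin diagram is a chain of 4 nodes with a double edge at one end; the terminal node there is the unique short simple root (B_4), so the type is B_4 (the algebra so(9)).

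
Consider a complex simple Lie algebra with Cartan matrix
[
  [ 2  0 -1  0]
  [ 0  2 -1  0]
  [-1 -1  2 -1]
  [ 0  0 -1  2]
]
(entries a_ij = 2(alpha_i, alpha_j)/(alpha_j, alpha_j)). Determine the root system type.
The matrix has rank 4 with 2's on the diagonal. Reading the off-diagonal entries as Dynkin edges (a single edge where a_ij = a_ji = -1; a double or triple edge where a_ij * a_ji = 2 or 3), the diagram is a chain of 2 nodes with a fork of two nodes at one end (D_4). One simple-root ordering that puts it in standard form is (alpha_2, alpha_3, alpha_4, alpha_1). So the algebra is type D_4, i.e. so(8).

type D_4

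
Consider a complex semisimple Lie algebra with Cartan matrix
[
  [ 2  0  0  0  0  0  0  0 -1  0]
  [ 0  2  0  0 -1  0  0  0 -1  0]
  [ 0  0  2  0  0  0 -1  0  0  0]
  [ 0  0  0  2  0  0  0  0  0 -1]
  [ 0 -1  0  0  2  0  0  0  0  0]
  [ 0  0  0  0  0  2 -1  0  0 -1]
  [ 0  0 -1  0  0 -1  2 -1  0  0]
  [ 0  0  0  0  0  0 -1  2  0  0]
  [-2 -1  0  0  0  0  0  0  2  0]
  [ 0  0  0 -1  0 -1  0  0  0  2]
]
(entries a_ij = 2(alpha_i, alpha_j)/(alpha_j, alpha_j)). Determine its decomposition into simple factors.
The diagram associated to this matrix has two connected components: the simple roots {alpha_1, alpha_2, alpha_5, alpha_9} form a chain of 4 nodes with a double edge at one end; the terminal node there is the unique short simple root (B_4), and {alpha_3, alpha_4, alpha_6, alpha_7, alpha_8, alpha_10} form a chain of 4 nodes with a fork of two nodes at one end (D_6). A semisimple Lie algebra decomposes uniquely as the direct sum of simple ideals, one per connected component of its Dynkin diagram, so g ≅ B_4 ⊕ D_6 (dimension 36 + 66 = 102).

B4 + D6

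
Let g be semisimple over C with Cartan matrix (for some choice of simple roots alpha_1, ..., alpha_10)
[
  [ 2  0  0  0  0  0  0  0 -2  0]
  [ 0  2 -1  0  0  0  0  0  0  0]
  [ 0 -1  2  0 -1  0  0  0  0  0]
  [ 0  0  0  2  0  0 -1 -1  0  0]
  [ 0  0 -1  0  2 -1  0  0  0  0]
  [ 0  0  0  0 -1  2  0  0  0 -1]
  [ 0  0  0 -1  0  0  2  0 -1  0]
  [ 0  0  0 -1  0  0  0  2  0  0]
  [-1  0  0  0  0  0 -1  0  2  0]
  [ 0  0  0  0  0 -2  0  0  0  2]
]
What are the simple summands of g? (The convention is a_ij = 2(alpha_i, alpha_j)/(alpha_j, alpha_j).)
C5 + C5

The diagram associated to this matrix has two connected components: the simple roots {alpha_1, alpha_4, alpha_7, alpha_8, alpha_9} form a chain of 5 nodes with a double edge at one end; the terminal node there is the unique long simple root (C_5), and {alpha_2, alpha_3, alpha_5, alpha_6, alpha_10} form a chain of 5 nodes with a double edge at one end; the terminal node there is the unique long simple root (C_5). A semisimple Lie algebra decomposes uniquely as the direct sum of simple ideals, one per connected component of its Dynkin diagram, so g ≅ C_5 ⊕ C_5 (dimension 55 + 55 = 110).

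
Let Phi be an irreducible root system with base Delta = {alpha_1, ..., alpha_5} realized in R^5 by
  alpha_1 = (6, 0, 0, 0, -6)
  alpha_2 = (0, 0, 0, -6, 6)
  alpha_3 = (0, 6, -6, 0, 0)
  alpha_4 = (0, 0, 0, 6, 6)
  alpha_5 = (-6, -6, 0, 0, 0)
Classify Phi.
Compute the Cartan integers a_ij = 2(alpha_i, alpha_j)/(alpha_j, alpha_j); the resulting 5x5 Cartan matrix is
[[2, -1, 0, -1, -1], [-1, 2, 0, 0, 0], [0, 0, 2, 0, -1], [-1, 0, 0, 2, 0], [-1, 0, -1, 0, 2]].
All simple roots have the same length, so the diagram is simply laced. The associated Dynkin diagram is a chain of 3 nodes with a fork of two nodes at one end (D_5), so the type is D_5 (the algebra so(10)).

D_5 (so(10))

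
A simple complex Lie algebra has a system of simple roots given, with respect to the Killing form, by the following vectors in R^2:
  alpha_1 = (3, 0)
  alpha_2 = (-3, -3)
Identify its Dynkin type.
Compute the Cartan integers a_ij = 2(alpha_i, alpha_j)/(alpha_j, alpha_j); the resulting 2x2 Cartan matrix is
[[2, -1], [-2, 2]].
The roots have two lengths (squared-length ratio 2:1); the short ones are alpha_{1}. The associated Dynkin diagram is a chain of 2 nodes with a double edge at one end; the terminal node there is the unique short simple root (B_2), so the type is B_2 (the algebra so(5)).

type B_2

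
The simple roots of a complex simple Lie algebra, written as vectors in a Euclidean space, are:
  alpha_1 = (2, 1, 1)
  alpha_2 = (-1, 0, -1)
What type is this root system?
G_2

Compute the Cartan integers a_ij = 2(alpha_i, alpha_j)/(alpha_j, alpha_j); the resulting 2x2 Cartan matrix is
[[2, -3], [-1, 2]].
The roots have two lengths (squared-length ratio 3:1); the short ones are alpha_{2}. The associated Dynkin diagram is two nodes joined by a triple edge (G_2), so the type is G_2.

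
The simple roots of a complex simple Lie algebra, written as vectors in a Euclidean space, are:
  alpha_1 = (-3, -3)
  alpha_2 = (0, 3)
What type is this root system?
B_2 (so(5))

Compute the Cartan integers a_ij = 2(alpha_i, alpha_j)/(alpha_j, alpha_j); the resulting 2x2 Cartan matrix is
[[2, -2], [-1, 2]].
The roots have two lengths (squared-length ratio 2:1); the short ones are alpha_{2}. The associated Dynkin diagram is a chain of 2 nodes with a double edge at one end; the terminal node there is the unique short simple root (B_2), so the type is B_2 (the algebra so(5)).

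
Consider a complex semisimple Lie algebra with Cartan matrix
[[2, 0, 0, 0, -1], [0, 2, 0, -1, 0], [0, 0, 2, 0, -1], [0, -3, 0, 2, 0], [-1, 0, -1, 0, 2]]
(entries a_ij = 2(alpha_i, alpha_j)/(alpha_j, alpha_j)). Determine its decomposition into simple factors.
The diagram associated to this matrix has two connected components: the simple roots {alpha_1, alpha_3, alpha_5} form a chain of 3 nodes with single edges (A_3), and {alpha_2, alpha_4} form two nodes joined by a triple edge (G_2). A semisimple Lie algebra decomposes uniquely as the direct sum of simple ideals, one per connected component of its Dynkin diagram, so g ≅ A_3 ⊕ G_2 (dimension 15 + 14 = 29).

type A_3 ⊕ type G_2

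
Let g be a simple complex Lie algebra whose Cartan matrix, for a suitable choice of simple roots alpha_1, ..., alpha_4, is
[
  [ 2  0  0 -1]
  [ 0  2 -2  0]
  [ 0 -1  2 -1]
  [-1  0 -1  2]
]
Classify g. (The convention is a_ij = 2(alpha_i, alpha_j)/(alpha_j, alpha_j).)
C_4

The matrix has rank 4 with 2's on the diagonal. Reading the off-diagonal entries as Dynkin edges (a single edge where a_ij = a_ji = -1; a double or triple edge where a_ij * a_ji = 2 or 3), the diagram is a chain of 4 nodes with a double edge at one end; the terminal node there is the unique long simple root (C_4). One simple-root ordering that puts it in standard form is (alpha_1, alpha_4, alpha_3, alpha_2). So the algebra is type C_4, i.e. sp(8).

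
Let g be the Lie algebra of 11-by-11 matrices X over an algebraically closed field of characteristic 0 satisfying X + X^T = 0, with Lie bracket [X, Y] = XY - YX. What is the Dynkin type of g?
This is so(11) with 11 odd, which has dimension 11(11-1)/2 = 55 and rank (11-1)/2 = 5. In the classification of classical Lie algebras, the orthogonal algebra so(2n+1) in an odd number of variables has type B_n; here n = 5, so the Dynkin diagram is a chain of 5 nodes with a double edge at one end; the terminal node there is the unique short simple root (B_5). Hence the type is B_5.

B5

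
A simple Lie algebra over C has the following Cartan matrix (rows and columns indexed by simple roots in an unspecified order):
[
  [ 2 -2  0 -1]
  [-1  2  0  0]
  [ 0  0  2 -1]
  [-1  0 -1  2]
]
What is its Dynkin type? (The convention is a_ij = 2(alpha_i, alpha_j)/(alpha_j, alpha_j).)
The matrix has rank 4 with 2's on the diagonal. Reading the off-diagonal entries as Dynkin edges (a single edge where a_ij = a_ji = -1; a double or triple edge where a_ij * a_ji = 2 or 3), the diagram is a chain of 4 nodes with a double edge at one end; the terminal node there is the unique short simple root (B_4). One simple-root ordering that puts it in standard form is (alpha_3, alpha_4, alpha_1, alpha_2). So the algebra is type B_4, i.e. so(9).

B4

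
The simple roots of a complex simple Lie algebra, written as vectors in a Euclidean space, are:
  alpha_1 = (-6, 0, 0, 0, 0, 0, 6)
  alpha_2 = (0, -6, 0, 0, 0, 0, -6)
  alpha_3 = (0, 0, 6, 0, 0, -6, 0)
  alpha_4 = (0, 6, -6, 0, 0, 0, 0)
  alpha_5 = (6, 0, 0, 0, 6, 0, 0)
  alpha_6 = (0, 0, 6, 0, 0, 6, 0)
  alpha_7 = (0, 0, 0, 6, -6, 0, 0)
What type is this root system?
D_7

Compute the Cartan integers a_ij = 2(alpha_i, alpha_j)/(alpha_j, alpha_j); the resulting 7x7 Cartan matrix is
[[2, -1, 0, 0, -1, 0, 0], [-1, 2, 0, -1, 0, 0, 0], [0, 0, 2, -1, 0, 0, 0], [0, -1, -1, 2, 0, -1, 0], [-1, 0, 0, 0, 2, 0, -1], [0, 0, 0, -1, 0, 2, 0], [0, 0, 0, 0, -1, 0, 2]].
All simple roots have the same length, so the diagram is simply laced. The associated Dynkin diagram is a chain of 5 nodes with a fork of two nodes at one end (D_7), so the type is D_7 (the algebra so(14)).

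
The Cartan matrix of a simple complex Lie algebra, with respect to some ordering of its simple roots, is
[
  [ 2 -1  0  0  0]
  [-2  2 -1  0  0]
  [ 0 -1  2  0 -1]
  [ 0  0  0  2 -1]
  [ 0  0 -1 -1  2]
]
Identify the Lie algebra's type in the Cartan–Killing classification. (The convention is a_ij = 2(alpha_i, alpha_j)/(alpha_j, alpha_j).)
The matrix has rank 5 with 2's on the diagonal. Reading the off-diagonal entries as Dynkin edges (a single edge where a_ij = a_ji = -1; a double or triple edge where a_ij * a_ji = 2 or 3), the diagram is a chain of 5 nodes with a double edge at one end; the terminal node there is the unique short simple root (B_5). One simple-root ordering that puts it in standard form is (alpha_4, alpha_5, alpha_3, alpha_2, alpha_1). So the algebra is type B_5, i.e. so(11).

B_5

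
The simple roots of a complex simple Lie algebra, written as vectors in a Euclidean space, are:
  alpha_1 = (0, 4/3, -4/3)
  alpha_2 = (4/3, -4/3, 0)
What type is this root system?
A2

Compute the Cartan integers a_ij = 2(alpha_i, alpha_j)/(alpha_j, alpha_j); the resulting 2x2 Cartan matrix is
[[2, -1], [-1, 2]].
All simple roots have the same length, so the diagram is simply laced. The associated Dynkin diagram is a chain of 2 nodes with single edges (A_2), so the type is A_2 (the algebra sl(3)).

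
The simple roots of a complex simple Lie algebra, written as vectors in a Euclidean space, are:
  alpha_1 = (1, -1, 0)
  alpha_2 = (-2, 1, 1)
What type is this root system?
G_2

Compute the Cartan integers a_ij = 2(alpha_i, alpha_j)/(alpha_j, alpha_j); the resulting 2x2 Cartan matrix is
[[2, -1], [-3, 2]].
The roots have two lengths (squared-length ratio 3:1); the short ones are alpha_{1}. The associated Dynkin diagram is two nodes joined by a triple edge (G_2), so the type is G_2.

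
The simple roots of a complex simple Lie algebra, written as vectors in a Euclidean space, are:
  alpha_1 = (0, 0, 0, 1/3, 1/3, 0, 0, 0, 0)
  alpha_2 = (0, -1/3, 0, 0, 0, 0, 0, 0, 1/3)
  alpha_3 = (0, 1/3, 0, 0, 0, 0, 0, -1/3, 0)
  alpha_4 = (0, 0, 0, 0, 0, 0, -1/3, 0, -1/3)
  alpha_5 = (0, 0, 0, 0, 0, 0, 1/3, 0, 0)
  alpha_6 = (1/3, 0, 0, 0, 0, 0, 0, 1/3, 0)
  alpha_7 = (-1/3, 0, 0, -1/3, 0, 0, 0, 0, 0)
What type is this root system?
B_7 (so(15))

Compute the Cartan integers a_ij = 2(alpha_i, alpha_j)/(alpha_j, alpha_j); the resulting 7x7 Cartan matrix is
[[2, 0, 0, 0, 0, 0, -1], [0, 2, -1, -1, 0, 0, 0], [0, -1, 2, 0, 0, -1, 0], [0, -1, 0, 2, -2, 0, 0], [0, 0, 0, -1, 2, 0, 0], [0, 0, -1, 0, 0, 2, -1], [-1, 0, 0, 0, 0, -1, 2]].
The roots have two lengths (squared-length ratio 2:1); the short ones are alpha_{5}. The associated Dynkin diagram is a chain of 7 nodes with a double edge at one end; the terminal node there is the unique short simple root (B_7), so the type is B_7 (the algebra so(15)).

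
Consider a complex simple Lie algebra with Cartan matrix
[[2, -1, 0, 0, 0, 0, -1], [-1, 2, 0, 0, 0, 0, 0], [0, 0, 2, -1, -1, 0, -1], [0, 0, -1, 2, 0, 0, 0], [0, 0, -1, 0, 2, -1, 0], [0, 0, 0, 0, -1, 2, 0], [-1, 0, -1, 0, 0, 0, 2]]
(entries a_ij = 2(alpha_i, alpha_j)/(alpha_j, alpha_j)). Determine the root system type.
The matrix has rank 7 with 2's on the diagonal. Reading the off-diagonal entries as Dynkin edges (a single edge where a_ij = a_ji = -1; a double or triple edge where a_ij * a_ji = 2 or 3), the diagram is a chain of 6 nodes with one extra node attached to the third node from one end (E_7). One simple-root ordering that puts it in standard form is (alpha_6, alpha_4, alpha_5, alpha_3, alpha_7, alpha_1, alpha_2). So the algebra is type E_7.

E7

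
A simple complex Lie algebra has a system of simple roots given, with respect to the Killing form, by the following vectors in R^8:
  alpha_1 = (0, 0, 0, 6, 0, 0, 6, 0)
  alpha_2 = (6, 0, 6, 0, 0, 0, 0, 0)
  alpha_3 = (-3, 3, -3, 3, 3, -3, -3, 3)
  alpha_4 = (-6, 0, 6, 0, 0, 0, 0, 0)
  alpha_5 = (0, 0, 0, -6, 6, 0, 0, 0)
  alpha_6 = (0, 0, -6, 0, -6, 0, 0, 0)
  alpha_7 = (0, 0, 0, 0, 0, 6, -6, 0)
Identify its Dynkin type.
E_7

Compute the Cartan integers a_ij = 2(alpha_i, alpha_j)/(alpha_j, alpha_j); the resulting 7x7 Cartan matrix is
[[2, 0, 0, 0, -1, 0, -1], [0, 2, -1, 0, 0, -1, 0], [0, -1, 2, 0, 0, 0, 0], [0, 0, 0, 2, 0, -1, 0], [-1, 0, 0, 0, 2, -1, 0], [0, -1, 0, -1, -1, 2, 0], [-1, 0, 0, 0, 0, 0, 2]].
All simple roots have the same length, so the diagram is simply laced. The associated Dynkin diagram is a chain of 6 nodes with one extra node attached to the third node from one end (E_7), so the type is E_7.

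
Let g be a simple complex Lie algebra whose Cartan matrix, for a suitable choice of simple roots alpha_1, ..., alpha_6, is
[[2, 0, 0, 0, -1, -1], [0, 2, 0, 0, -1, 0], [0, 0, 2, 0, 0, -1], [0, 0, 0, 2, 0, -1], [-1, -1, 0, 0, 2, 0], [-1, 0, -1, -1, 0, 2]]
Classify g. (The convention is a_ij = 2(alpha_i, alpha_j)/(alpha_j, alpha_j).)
D_6 (so(12))

The matrix has rank 6 with 2's on the diagonal. Reading the off-diagonal entries as Dynkin edges (a single edge where a_ij = a_ji = -1; a double or triple edge where a_ij * a_ji = 2 or 3), the diagram is a chain of 4 nodes with a fork of two nodes at one end (D_6). One simple-root ordering that puts it in standard form is (alpha_2, alpha_5, alpha_1, alpha_6, alpha_3, alpha_4). So the algebra is type D_6, i.e. so(12).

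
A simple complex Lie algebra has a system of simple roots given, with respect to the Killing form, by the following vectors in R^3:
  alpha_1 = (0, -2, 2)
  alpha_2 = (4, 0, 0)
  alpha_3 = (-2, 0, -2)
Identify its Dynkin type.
Compute the Cartan integers a_ij = 2(alpha_i, alpha_j)/(alpha_j, alpha_j); the resulting 3x3 Cartan matrix is
[[2, 0, -1], [0, 2, -2], [-1, -1, 2]].
The roots have two lengths (squared-length ratio 2:1); the short ones are alpha_{1,3}. The associated Dynkin diagram is a chain of 3 nodes with a double edge at one end; the terminal node there is the unique long simple root (C_3), so the type is C_3 (the algebra sp(6)).

type C_3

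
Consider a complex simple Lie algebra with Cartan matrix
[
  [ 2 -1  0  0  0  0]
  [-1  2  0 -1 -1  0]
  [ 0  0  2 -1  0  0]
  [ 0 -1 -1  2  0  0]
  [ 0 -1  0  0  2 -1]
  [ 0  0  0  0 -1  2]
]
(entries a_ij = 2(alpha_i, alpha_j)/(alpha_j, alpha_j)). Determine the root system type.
The matrix has rank 6 with 2's on the diagonal. Reading the off-diagonal entries as Dynkin edges (a single edge where a_ij = a_ji = -1; a double or triple edge where a_ij * a_ji = 2 or 3), the diagram is a chain of 5 nodes with one extra node attached to the third node from one end (E_6). One simple-root ordering that puts it in standard form is (alpha_6, alpha_1, alpha_5, alpha_2, alpha_4, alpha_3). So the algebra is type E_6.

E6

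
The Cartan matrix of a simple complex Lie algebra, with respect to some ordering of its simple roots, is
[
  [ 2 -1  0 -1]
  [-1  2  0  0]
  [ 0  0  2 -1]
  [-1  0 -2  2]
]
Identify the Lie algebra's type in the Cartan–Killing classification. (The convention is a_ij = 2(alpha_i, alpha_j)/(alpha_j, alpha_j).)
B4

The matrix has rank 4 with 2's on the diagonal. Reading the off-diagonal entries as Dynkin edges (a single edge where a_ij = a_ji = -1; a double or triple edge where a_ij * a_ji = 2 or 3), the diagram is a chain of 4 nodes with a double edge at one end; the terminal node there is the unique short simple root (B_4). One simple-root ordering that puts it in standard form is (alpha_2, alpha_1, alpha_4, alpha_3). So the algebra is type B_4, i.e. so(9).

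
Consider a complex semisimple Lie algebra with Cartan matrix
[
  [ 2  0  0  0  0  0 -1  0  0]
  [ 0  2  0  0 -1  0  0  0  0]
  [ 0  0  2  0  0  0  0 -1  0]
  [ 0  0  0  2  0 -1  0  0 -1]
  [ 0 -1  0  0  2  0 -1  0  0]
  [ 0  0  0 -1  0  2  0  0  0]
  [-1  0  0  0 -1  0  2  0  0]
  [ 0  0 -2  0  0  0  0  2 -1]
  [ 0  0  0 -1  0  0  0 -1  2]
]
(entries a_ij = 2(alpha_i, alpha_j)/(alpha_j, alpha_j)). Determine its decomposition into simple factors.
The diagram associated to this matrix has two connected components: the simple roots {alpha_1, alpha_2, alpha_5, alpha_7} form a chain of 4 nodes with single edges (A_4), and {alpha_3, alpha_4, alpha_6, alpha_8, alpha_9} form a chain of 5 nodes with a double edge at one end; the terminal node there is the unique short simple root (B_5). A semisimple Lie algebra decomposes uniquely as the direct sum of simple ideals, one per connected component of its Dynkin diagram, so g ≅ A_4 ⊕ B_5 (dimension 24 + 55 = 79).

A_4 (sl(5)) ⊕ B_5 (so(11))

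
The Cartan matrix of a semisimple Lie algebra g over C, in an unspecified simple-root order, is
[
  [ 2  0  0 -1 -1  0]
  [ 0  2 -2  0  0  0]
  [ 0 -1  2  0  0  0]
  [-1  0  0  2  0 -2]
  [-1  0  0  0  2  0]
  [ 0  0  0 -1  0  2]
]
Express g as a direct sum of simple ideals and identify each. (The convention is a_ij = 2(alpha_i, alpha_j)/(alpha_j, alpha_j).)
The diagram associated to this matrix has two connected components: the simple roots {alpha_2, alpha_3} form a chain of 2 nodes with a double edge at one end; the terminal node there is the unique short simple root (B_2), and {alpha_1, alpha_4, alpha_5, alpha_6} form a chain of 4 nodes with a double edge at one end; the terminal node there is the unique short simple root (B_4). A semisimple Lie algebra decomposes uniquely as the direct sum of simple ideals, one per connected component of its Dynkin diagram, so g ≅ B_2 ⊕ B_4 (dimension 10 + 36 = 46).

B2 ⊕ B4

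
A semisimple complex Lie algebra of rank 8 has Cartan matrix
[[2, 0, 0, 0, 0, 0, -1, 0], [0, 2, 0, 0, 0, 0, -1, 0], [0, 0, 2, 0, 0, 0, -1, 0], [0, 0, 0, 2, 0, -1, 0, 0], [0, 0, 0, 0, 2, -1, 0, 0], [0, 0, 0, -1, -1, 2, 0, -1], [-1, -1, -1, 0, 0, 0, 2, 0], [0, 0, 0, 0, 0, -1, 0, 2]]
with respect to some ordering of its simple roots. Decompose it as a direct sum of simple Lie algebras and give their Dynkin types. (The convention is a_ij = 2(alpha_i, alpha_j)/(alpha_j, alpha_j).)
The diagram associated to this matrix has two connected components: the simple roots {alpha_1, alpha_2, alpha_3, alpha_7} form a chain of 2 nodes with a fork of two nodes at one end (D_4), and {alpha_4, alpha_5, alpha_6, alpha_8} form a chain of 2 nodes with a fork of two nodes at one end (D_4). A semisimple Lie algebra decomposes uniquely as the direct sum of simple ideals, one per connected component of its Dynkin diagram, so g ≅ D_4 ⊕ D_4 (dimension 28 + 28 = 56).

type D_4 ⊕ type D_4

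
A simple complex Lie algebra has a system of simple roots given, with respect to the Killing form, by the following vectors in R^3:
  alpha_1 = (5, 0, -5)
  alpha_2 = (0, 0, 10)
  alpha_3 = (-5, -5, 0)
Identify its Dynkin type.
C3

Compute the Cartan integers a_ij = 2(alpha_i, alpha_j)/(alpha_j, alpha_j); the resulting 3x3 Cartan matrix is
[[2, -1, -1], [-2, 2, 0], [-1, 0, 2]].
The roots have two lengths (squared-length ratio 2:1); the short ones are alpha_{1,3}. The associated Dynkin diagram is a chain of 3 nodes with a double edge at one end; the terminal node there is the unique long simple root (C_3), so the type is C_3 (the algebra sp(6)).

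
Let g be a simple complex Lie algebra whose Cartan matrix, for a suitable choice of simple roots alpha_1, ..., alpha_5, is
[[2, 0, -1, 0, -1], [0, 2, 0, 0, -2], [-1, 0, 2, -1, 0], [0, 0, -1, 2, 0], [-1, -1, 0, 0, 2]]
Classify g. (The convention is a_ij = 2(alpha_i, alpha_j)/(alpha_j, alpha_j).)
type C_5

The matrix has rank 5 with 2's on the diagonal. Reading the off-diagonal entries as Dynkin edges (a single edge where a_ij = a_ji = -1; a double or triple edge where a_ij * a_ji = 2 or 3), the diagram is a chain of 5 nodes with a double edge at one end; the terminal node there is the unique long simple root (C_5). One simple-root ordering that puts it in standard form is (alpha_4, alpha_3, alpha_1, alpha_5, alpha_2). So the algebra is type C_5, i.e. sp(10).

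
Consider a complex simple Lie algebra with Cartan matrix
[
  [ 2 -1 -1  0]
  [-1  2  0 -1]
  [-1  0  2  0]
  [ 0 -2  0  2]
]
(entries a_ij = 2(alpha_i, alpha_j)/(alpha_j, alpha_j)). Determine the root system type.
The matrix has rank 4 with 2's on the diagonal. Reading the off-diagonal entries as Dynkin edges (a single edge where a_ij = a_ji = -1; a double or triple edge where a_ij * a_ji = 2 or 3), the diagram is a chain of 4 nodes with a double edge at one end; the terminal node there is the unique long simple root (C_4). One simple-root ordering that puts it in standard form is (alpha_3, alpha_1, alpha_2, alpha_4). So the algebra is type C_4, i.e. sp(8).

C_4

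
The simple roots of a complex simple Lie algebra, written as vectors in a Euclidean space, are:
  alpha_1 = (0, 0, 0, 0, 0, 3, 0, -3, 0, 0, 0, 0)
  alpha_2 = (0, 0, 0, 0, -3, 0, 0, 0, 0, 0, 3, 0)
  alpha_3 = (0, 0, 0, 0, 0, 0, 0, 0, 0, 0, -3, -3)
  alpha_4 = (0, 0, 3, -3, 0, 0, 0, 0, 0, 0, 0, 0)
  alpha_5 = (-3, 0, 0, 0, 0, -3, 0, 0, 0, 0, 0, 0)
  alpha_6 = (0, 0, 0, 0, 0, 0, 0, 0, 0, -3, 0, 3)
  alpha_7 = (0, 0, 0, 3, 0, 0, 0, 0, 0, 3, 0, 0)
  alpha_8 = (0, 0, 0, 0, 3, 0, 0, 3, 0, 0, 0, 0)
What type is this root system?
Compute the Cartan integers a_ij = 2(alpha_i, alpha_j)/(alpha_j, alpha_j); the resulting 8x8 Cartan matrix is
[[2, 0, 0, 0, -1, 0, 0, -1], [0, 2, -1, 0, 0, 0, 0, -1], [0, -1, 2, 0, 0, -1, 0, 0], [0, 0, 0, 2, 0, 0, -1, 0], [-1, 0, 0, 0, 2, 0, 0, 0], [0, 0, -1, 0, 0, 2, -1, 0], [0, 0, 0, -1, 0, -1, 2, 0], [-1, -1, 0, 0, 0, 0, 0, 2]].
All simple roots have the same length, so the diagram is simply laced. The associated Dynkin diagram is a chain of 8 nodes with single edges (A_8), so the type is A_8 (the algebra sl(9)).

A_8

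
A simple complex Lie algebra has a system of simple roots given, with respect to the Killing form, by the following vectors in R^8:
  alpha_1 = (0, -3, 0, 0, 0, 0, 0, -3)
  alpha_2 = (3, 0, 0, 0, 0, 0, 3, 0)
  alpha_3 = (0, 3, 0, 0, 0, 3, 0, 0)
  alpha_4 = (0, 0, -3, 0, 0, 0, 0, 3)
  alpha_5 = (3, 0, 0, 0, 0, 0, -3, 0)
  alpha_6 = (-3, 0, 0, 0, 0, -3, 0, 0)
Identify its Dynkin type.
type D_6

Compute the Cartan integers a_ij = 2(alpha_i, alpha_j)/(alpha_j, alpha_j); the resulting 6x6 Cartan matrix is
[[2, 0, -1, -1, 0, 0], [0, 2, 0, 0, 0, -1], [-1, 0, 2, 0, 0, -1], [-1, 0, 0, 2, 0, 0], [0, 0, 0, 0, 2, -1], [0, -1, -1, 0, -1, 2]].
All simple roots have the same length, so the diagram is simply laced. The associated Dynkin diagram is a chain of 4 nodes with a fork of two nodes at one end (D_6), so the type is D_6 (the algebra so(12)).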